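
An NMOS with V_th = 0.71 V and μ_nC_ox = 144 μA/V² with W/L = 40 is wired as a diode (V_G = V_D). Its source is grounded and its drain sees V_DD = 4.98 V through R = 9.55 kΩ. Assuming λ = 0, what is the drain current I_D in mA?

With gate tied to drain, V_GS = V_DS ≥ V_GS − V_th, so the device is in saturation.
k_n = μ_nC_ox · (W/L) = 5.76 mA/V².
KCL at the drain: ½ k_n (V_GS − V_th)² = (V_DD − V_GS)/R.
Let x = V_GS − 0.71. Then 27.5 x² + x − 4.27 = 0, giving x = 0.376 V (positive root), so V_GS = 1.09 V.
I_D = (V_DD − V_GS)/R = (4.98 − 1.09) / 9.55 = 0.408 mA.

I_D = 0.408 mA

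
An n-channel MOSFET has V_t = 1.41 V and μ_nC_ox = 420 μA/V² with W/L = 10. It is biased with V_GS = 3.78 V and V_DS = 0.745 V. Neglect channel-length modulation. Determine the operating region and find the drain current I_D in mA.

k_n = μ_nC_ox · (W/L) = 4.2 mA/V².
V_ov = V_GS − V_t = 3.78 − 1.41 = 2.37 V.
Since V_DS = 0.745 V < V_ov = 2.37 V, the device is in the triode region.
I_D = k_n [V_ov · V_DS − ½ V_DS²] = 4.2 × [2.37 × 0.745 − 0.5 × 0.745²] = 6.25 mA.

Triode; I_D = 6.25 mA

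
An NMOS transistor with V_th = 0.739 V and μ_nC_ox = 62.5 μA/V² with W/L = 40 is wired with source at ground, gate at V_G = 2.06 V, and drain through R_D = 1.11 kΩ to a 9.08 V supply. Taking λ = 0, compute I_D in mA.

I_D = 2.18 mA

V_GS = V_G = 2.06 V, so V_ov = 2.06 − 0.739 = 1.32 V.
k_n = μ_nC_ox · (W/L) = 2.5 mA/V².
Assume saturation: I_D = ½ k_n V_ov² = 0.5 × 2.5 × 1.32² = 2.18 mA, giving V_DS = V_DD − I_D R_D = 9.08 − 2.18 × 1.11 = 6.66 V.
V_DS = 6.66 V ≥ V_ov = 1.32 V, confirming saturation.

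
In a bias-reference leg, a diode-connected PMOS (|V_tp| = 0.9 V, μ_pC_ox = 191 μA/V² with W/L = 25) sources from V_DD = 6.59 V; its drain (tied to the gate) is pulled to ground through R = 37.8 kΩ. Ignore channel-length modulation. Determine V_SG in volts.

With gate tied to drain, V_SG = V_SD ≥ V_SG − |V_tp|, so the device is in saturation.
k_p = μ_pC_ox · (W/L) = 4.775 mA/V².
KCL at the drain: ½ k_p (V_SG − |V_tp|)² = (V_DD − V_SG)/R.
Let x = V_SG − 0.9. Then 90.2 x² + x − 5.69 = 0, giving x = 0.246 V (positive root), so V_SG = 1.15 V.
I_D = (V_DD − V_SG)/R = (6.59 − 1.15) / 37.8 = 0.144 mA.

V_SG = 1.15 V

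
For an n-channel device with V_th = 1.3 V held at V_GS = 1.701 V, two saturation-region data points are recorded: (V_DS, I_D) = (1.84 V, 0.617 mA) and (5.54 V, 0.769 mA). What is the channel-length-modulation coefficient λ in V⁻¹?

With V_GS fixed, I_D ∝ (1 + λ V_DS) in saturation, so I_D2/I_D1 = (1 + λ V_DS2)/(1 + λ V_DS1).
0.769/0.617 = 1.246 = (1 + 5.54 λ)/(1 + 1.84 λ).
Solving: λ (I_D1 V_DS2 − I_D2 V_DS1) = I_D2 − I_D1, so λ = (0.769 − 0.617) / (0.617 × 5.54 − 0.769 × 1.84) = 0.152 / 2 = 0.0759 V⁻¹.

λ = 0.0759 V⁻¹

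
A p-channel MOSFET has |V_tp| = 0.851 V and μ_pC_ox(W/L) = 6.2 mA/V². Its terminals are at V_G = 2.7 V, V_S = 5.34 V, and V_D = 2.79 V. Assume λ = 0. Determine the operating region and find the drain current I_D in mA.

Saturation; I_D = 9.92 mA

V_SG = V_S − V_G = 5.34 − 2.7 = 2.64 V; V_SD = V_S − V_D = 5.34 − 2.79 = 2.55 V.
V_ov = V_SG − |V_tp| = 2.64 − 0.851 = 1.79 V.
Since V_SD = 2.55 V ≥ V_ov = 1.79 V, the device is in saturation.
I_D = ½ k_p V_ov² = 0.5 × 6.2 × 1.79² = 9.92 mA.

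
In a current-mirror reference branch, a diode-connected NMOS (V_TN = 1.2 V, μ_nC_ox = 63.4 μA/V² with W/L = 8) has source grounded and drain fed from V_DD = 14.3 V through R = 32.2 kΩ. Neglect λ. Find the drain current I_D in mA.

With gate tied to drain, V_GS = V_DS ≥ V_GS − V_TN, so the device is in saturation.
k_n = μ_nC_ox · (W/L) = 0.5072 mA/V².
KCL at the drain: ½ k_n (V_GS − V_TN)² = (V_DD − V_GS)/R.
Let x = V_GS − 1.2. Then 8.17 x² + x − 13.1 = 0, giving x = 1.21 V (positive root), so V_GS = 2.41 V.
I_D = (V_DD − V_GS)/R = (14.3 − 2.41) / 32.2 = 0.369 mA.

I_D = 0.369 mA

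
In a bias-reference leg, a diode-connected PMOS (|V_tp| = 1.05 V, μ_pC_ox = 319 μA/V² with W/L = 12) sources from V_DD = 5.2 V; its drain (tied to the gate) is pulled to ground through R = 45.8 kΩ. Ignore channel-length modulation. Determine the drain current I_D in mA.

With gate tied to drain, V_SG = V_SD ≥ V_SG − |V_tp|, so the device is in saturation.
k_p = μ_pC_ox · (W/L) = 3.828 mA/V².
KCL at the drain: ½ k_p (V_SG − |V_tp|)² = (V_DD − V_SG)/R.
Let x = V_SG − 1.05. Then 87.7 x² + x − 4.15 = 0, giving x = 0.212 V (positive root), so V_SG = 1.26 V.
I_D = (V_DD − V_SG)/R = (5.2 − 1.26) / 45.8 = 0.086 mA.

I_D = 0.0860 mA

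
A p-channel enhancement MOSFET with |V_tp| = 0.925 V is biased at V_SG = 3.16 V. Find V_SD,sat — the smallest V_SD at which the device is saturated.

V_SD,sat = 2.24 V

The boundary between triode and saturation is V_SD = V_SG − |V_tp| = V_ov.
V_ov = 3.16 − 0.925 = 2.24 V.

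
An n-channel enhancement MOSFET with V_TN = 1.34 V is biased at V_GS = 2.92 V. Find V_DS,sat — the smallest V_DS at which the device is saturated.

V_DS,sat = 1.58 V

The boundary between triode and saturation is V_DS = V_GS − V_TN = V_ov.
V_ov = 2.92 − 1.34 = 1.58 V.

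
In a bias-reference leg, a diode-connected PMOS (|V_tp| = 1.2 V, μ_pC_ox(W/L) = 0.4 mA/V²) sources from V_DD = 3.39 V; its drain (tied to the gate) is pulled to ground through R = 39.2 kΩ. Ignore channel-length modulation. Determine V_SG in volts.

V_SG = 1.67 V

With gate tied to drain, V_SG = V_SD ≥ V_SG − |V_tp|, so the device is in saturation.
KCL at the drain: ½ k_p (V_SG − |V_tp|)² = (V_DD − V_SG)/R.
Let x = V_SG − 1.2. Then 7.84 x² + x − 2.19 = 0, giving x = 0.469 V (positive root), so V_SG = 1.67 V.
I_D = (V_DD − V_SG)/R = (3.39 − 1.67) / 39.2 = 0.0439 mA.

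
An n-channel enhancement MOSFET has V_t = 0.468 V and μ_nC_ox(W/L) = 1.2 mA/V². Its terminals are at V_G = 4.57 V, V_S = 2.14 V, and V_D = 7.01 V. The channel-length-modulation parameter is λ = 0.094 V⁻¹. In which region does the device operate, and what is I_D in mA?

V_GS = V_G − V_S = 4.57 − 2.14 = 2.43 V; V_DS = V_D − V_S = 7.01 − 2.14 = 4.87 V.
V_ov = V_GS − V_t = 2.43 − 0.468 = 1.96 V.
Since V_DS = 4.87 V ≥ V_ov = 1.96 V, the device is in saturation.
I_D = ½ k_n V_ov² (1 + λ V_DS) = 0.5 × 1.2 × 1.96² × (1 + 0.094 × 4.87) = 3.37 mA.

Saturation; I_D = 3.37 mA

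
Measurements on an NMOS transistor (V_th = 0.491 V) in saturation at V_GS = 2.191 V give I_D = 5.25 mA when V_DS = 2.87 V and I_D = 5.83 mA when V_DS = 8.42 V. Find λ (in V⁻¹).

With V_GS fixed, I_D ∝ (1 + λ V_DS) in saturation, so I_D2/I_D1 = (1 + λ V_DS2)/(1 + λ V_DS1).
5.83/5.25 = 1.11 = (1 + 8.42 λ)/(1 + 2.87 λ).
Solving: λ (I_D1 V_DS2 − I_D2 V_DS1) = I_D2 − I_D1, so λ = (5.83 − 5.25) / (5.25 × 8.42 − 5.83 × 2.87) = 0.58 / 27.5 = 0.0211 V⁻¹.

λ = 0.0211 V⁻¹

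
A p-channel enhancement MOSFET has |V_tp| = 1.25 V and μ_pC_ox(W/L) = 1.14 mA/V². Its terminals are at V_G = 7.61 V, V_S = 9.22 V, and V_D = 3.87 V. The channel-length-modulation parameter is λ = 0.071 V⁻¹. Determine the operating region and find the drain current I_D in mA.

V_SG = V_S − V_G = 9.22 − 7.61 = 1.61 V; V_SD = V_S − V_D = 9.22 − 3.87 = 5.35 V.
V_ov = V_SG − |V_tp| = 1.61 − 1.25 = 0.36 V.
Since V_SD = 5.35 V ≥ V_ov = 0.36 V, the device is in saturation.
I_D = ½ k_p V_ov² (1 + λ V_SD) = 0.5 × 1.14 × 0.36² × (1 + 0.071 × 5.35) = 0.102 mA.

Saturation; I_D = 0.102 mA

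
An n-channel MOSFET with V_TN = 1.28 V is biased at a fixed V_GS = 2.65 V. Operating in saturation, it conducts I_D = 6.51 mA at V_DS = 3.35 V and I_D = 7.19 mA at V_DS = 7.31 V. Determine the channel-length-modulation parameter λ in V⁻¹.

λ = 0.0289 V⁻¹

With V_GS fixed, I_D ∝ (1 + λ V_DS) in saturation, so I_D2/I_D1 = (1 + λ V_DS2)/(1 + λ V_DS1).
7.19/6.51 = 1.104 = (1 + 7.31 λ)/(1 + 3.35 λ).
Solving: λ (I_D1 V_DS2 − I_D2 V_DS1) = I_D2 − I_D1, so λ = (7.19 − 6.51) / (6.51 × 7.31 − 7.19 × 3.35) = 0.68 / 23.5 = 0.0289 V⁻¹.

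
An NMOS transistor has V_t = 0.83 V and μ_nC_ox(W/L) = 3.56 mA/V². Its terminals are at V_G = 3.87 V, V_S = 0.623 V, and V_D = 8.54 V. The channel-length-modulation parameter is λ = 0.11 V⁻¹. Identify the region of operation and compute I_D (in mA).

Saturation; I_D = 19.5 mA

V_GS = V_G − V_S = 3.87 − 0.623 = 3.25 V; V_DS = V_D − V_S = 8.54 − 0.623 = 7.92 V.
V_ov = V_GS − V_t = 3.25 − 0.83 = 2.42 V.
Since V_DS = 7.92 V ≥ V_ov = 2.42 V, the device is in saturation.
I_D = ½ k_n V_ov² (1 + λ V_DS) = 0.5 × 3.56 × 2.42² × (1 + 0.11 × 7.92) = 19.5 mA.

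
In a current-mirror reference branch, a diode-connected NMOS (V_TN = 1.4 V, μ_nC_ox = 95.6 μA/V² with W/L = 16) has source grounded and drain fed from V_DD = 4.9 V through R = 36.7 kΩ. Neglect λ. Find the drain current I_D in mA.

I_D = 0.0862 mA

With gate tied to drain, V_GS = V_DS ≥ V_GS − V_TN, so the device is in saturation.
k_n = μ_nC_ox · (W/L) = 1.53 mA/V².
KCL at the drain: ½ k_n (V_GS − V_TN)² = (V_DD − V_GS)/R.
Let x = V_GS − 1.4. Then 28.1 x² + x − 3.5 = 0, giving x = 0.336 V (positive root), so V_GS = 1.74 V.
I_D = (V_DD − V_GS)/R = (4.9 − 1.74) / 36.7 = 0.0862 mA.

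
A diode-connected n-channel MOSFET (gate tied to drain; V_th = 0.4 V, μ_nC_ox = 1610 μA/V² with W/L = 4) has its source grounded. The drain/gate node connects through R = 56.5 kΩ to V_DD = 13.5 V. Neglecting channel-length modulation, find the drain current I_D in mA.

I_D = 0.227 mA

With gate tied to drain, V_GS = V_DS ≥ V_GS − V_th, so the device is in saturation.
k_n = μ_nC_ox · (W/L) = 6.44 mA/V².
KCL at the drain: ½ k_n (V_GS − V_th)² = (V_DD − V_GS)/R.
Let x = V_GS − 0.4. Then 182 x² + x − 13.1 = 0, giving x = 0.266 V (positive root), so V_GS = 0.666 V.
I_D = (V_DD − V_GS)/R = (13.5 − 0.666) / 56.5 = 0.227 mA.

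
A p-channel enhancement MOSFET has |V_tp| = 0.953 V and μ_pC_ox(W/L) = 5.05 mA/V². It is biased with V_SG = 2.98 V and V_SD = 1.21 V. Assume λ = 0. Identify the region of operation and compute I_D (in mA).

Triode; I_D = 8.69 mA

V_ov = V_SG − |V_tp| = 2.98 − 0.953 = 2.03 V.
Since V_SD = 1.21 V < V_ov = 2.03 V, the device is in the triode region.
I_D = k_p [V_ov · V_SD − ½ V_SD²] = 5.05 × [2.03 × 1.21 − 0.5 × 1.21²] = 8.69 mA.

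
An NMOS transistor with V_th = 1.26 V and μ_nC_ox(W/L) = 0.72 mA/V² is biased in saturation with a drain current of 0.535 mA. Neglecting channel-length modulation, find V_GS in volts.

In saturation I_D = ½ k_n (V_GS − V_th)², so V_GS − V_th = √(2 I_D / k_n) = √(2 × 0.535 / 0.72) = 1.22 V.
V_GS = 1.26 + 1.22 = 2.48 V.

V_GS = 2.48 V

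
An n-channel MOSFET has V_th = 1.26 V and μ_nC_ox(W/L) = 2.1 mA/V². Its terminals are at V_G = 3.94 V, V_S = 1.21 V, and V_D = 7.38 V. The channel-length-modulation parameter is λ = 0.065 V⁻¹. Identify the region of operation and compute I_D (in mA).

Saturation; I_D = 3.18 mA

V_GS = V_G − V_S = 3.94 − 1.21 = 2.73 V; V_DS = V_D − V_S = 7.38 − 1.21 = 6.17 V.
V_ov = V_GS − V_th = 2.73 − 1.26 = 1.47 V.
Since V_DS = 6.17 V ≥ V_ov = 1.47 V, the device is in saturation.
I_D = ½ k_n V_ov² (1 + λ V_DS) = 0.5 × 2.1 × 1.47² × (1 + 0.065 × 6.17) = 3.18 mA.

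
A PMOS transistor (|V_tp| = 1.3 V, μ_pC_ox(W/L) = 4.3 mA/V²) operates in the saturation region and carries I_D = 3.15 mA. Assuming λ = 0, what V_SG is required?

V_SG = 2.51 V

In saturation I_D = ½ k_p (V_SG − |V_tp|)², so V_SG − |V_tp| = √(2 I_D / k_p) = √(2 × 3.15 / 4.3) = 1.21 V.
V_SG = 1.3 + 1.21 = 2.51 V.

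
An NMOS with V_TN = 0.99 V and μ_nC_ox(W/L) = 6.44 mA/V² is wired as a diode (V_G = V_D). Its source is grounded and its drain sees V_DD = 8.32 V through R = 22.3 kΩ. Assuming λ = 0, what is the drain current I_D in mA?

I_D = 0.315 mA

With gate tied to drain, V_GS = V_DS ≥ V_GS − V_TN, so the device is in saturation.
KCL at the drain: ½ k_n (V_GS − V_TN)² = (V_DD − V_GS)/R.
Let x = V_GS − 0.99. Then 71.8 x² + x − 7.33 = 0, giving x = 0.313 V (positive root), so V_GS = 1.3 V.
I_D = (V_DD − V_GS)/R = (8.32 − 1.3) / 22.3 = 0.315 mA.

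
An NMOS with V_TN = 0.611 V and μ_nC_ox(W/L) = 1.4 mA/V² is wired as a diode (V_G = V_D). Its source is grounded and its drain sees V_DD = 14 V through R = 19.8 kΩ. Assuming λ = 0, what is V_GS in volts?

V_GS = 1.56 V

With gate tied to drain, V_GS = V_DS ≥ V_GS − V_TN, so the device is in saturation.
KCL at the drain: ½ k_n (V_GS − V_TN)² = (V_DD − V_GS)/R.
Let x = V_GS − 0.611. Then 13.9 x² + x − 13.39 = 0, giving x = 0.947 V (positive root), so V_GS = 1.56 V.
I_D = (V_DD − V_GS)/R = (14 − 1.56) / 19.8 = 0.628 mA.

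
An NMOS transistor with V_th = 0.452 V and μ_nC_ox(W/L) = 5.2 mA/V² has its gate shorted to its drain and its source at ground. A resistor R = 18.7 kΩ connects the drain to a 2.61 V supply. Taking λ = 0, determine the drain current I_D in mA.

I_D = 0.105 mA

With gate tied to drain, V_GS = V_DS ≥ V_GS − V_th, so the device is in saturation.
KCL at the drain: ½ k_n (V_GS − V_th)² = (V_DD − V_GS)/R.
Let x = V_GS − 0.452. Then 48.6 x² + x − 2.158 = 0, giving x = 0.201 V (positive root), so V_GS = 0.653 V.
I_D = (V_DD − V_GS)/R = (2.61 − 0.653) / 18.7 = 0.105 mA.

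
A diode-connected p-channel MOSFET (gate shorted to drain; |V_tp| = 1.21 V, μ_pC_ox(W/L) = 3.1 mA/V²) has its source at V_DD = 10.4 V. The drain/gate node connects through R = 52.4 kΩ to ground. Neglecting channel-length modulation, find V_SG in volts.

With gate tied to drain, V_SG = V_SD ≥ V_SG − |V_tp|, so the device is in saturation.
KCL at the drain: ½ k_p (V_SG − |V_tp|)² = (V_DD − V_SG)/R.
Let x = V_SG − 1.21. Then 81.2 x² + x − 9.19 = 0, giving x = 0.33 V (positive root), so V_SG = 1.54 V.
I_D = (V_DD − V_SG)/R = (10.4 − 1.54) / 52.4 = 0.169 mA.

V_SG = 1.54 V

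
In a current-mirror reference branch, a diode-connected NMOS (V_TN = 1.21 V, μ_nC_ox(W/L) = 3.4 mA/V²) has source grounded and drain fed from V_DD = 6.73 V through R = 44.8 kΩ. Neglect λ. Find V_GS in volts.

With gate tied to drain, V_GS = V_DS ≥ V_GS − V_TN, so the device is in saturation.
KCL at the drain: ½ k_n (V_GS − V_TN)² = (V_DD − V_GS)/R.
Let x = V_GS − 1.21. Then 76.2 x² + x − 5.52 = 0, giving x = 0.263 V (positive root), so V_GS = 1.47 V.
I_D = (V_DD − V_GS)/R = (6.73 − 1.47) / 44.8 = 0.117 mA.

V_GS = 1.47 V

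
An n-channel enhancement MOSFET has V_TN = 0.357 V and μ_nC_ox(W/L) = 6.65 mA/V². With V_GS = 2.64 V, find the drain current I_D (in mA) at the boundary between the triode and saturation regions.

I_D = 17.3 mA

At the boundary V_DS = V_ov = V_GS − V_TN = 2.64 − 0.357 = 2.28 V.
I_D = ½ k_n V_ov² = 0.5 × 6.65 × 2.28² = 17.3 mA.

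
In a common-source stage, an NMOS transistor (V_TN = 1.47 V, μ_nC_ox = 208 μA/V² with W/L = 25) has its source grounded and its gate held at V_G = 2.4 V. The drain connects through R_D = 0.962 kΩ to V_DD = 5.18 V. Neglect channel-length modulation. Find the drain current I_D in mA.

V_GS = V_G = 2.4 V, so V_ov = 2.4 − 1.47 = 0.93 V.
k_n = μ_nC_ox · (W/L) = 5.2 mA/V².
Assume saturation: I_D = ½ k_n V_ov² = 0.5 × 5.2 × 0.93² = 2.25 mA, giving V_DS = V_DD − I_D R_D = 5.18 − 2.25 × 0.962 = 3.02 V.
V_DS = 3.02 V ≥ V_ov = 0.93 V, confirming saturation.

I_D = 2.25 mA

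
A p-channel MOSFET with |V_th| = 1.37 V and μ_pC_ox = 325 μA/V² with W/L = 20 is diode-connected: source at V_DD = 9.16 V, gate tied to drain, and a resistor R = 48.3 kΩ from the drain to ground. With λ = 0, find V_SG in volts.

With gate tied to drain, V_SG = V_SD ≥ V_SG − |V_th|, so the device is in saturation.
k_p = μ_pC_ox · (W/L) = 6.5 mA/V².
KCL at the drain: ½ k_p (V_SG − |V_th|)² = (V_DD − V_SG)/R.
Let x = V_SG − 1.37. Then 157 x² + x − 7.79 = 0, giving x = 0.22 V (positive root), so V_SG = 1.59 V.
I_D = (V_DD − V_SG)/R = (9.16 − 1.59) / 48.3 = 0.157 mA.

V_SG = 1.59 V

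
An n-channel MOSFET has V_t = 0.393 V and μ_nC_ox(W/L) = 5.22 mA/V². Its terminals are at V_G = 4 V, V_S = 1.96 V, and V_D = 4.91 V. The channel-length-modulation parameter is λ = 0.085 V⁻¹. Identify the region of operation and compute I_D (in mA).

Saturation; I_D = 8.86 mA

V_GS = V_G − V_S = 4 − 1.96 = 2.04 V; V_DS = V_D − V_S = 4.91 − 1.96 = 2.95 V.
V_ov = V_GS − V_t = 2.04 − 0.393 = 1.65 V.
Since V_DS = 2.95 V ≥ V_ov = 1.65 V, the device is in saturation.
I_D = ½ k_n V_ov² (1 + λ V_DS) = 0.5 × 5.22 × 1.65² × (1 + 0.085 × 2.95) = 8.86 mA.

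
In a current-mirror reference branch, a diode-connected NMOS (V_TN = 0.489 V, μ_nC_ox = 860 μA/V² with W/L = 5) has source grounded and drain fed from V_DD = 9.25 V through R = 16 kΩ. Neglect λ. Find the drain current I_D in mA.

I_D = 0.517 mA

With gate tied to drain, V_GS = V_DS ≥ V_GS − V_TN, so the device is in saturation.
k_n = μ_nC_ox · (W/L) = 4.3 mA/V².
KCL at the drain: ½ k_n (V_GS − V_TN)² = (V_DD − V_GS)/R.
Let x = V_GS − 0.489. Then 34.4 x² + x − 8.761 = 0, giving x = 0.49 V (positive root), so V_GS = 0.979 V.
I_D = (V_DD − V_GS)/R = (9.25 − 0.979) / 16 = 0.517 mA.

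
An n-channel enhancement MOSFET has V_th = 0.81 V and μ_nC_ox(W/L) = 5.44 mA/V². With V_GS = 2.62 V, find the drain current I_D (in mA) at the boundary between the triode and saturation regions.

At the boundary V_DS = V_ov = V_GS − V_th = 2.62 − 0.81 = 1.81 V.
I_D = ½ k_n V_ov² = 0.5 × 5.44 × 1.81² = 8.91 mA.

I_D = 8.91 mA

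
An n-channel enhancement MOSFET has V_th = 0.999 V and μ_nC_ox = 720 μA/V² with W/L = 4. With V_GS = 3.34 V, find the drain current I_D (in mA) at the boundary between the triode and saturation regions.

At the boundary V_DS = V_ov = V_GS − V_th = 3.34 − 0.999 = 2.34 V.
k_n = μ_nC_ox · (W/L) = 2.88 mA/V².
I_D = ½ k_n V_ov² = 0.5 × 2.88 × 2.34² = 7.89 mA.

I_D = 7.89 mA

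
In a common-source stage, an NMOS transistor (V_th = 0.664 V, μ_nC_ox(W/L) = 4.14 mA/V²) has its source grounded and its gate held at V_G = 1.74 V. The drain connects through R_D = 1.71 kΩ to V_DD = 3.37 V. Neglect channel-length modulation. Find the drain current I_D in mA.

V_GS = V_G = 1.74 V, so V_ov = 1.74 − 0.664 = 1.08 V.
Assume saturation: I_D = ½ k_n V_ov² = 0.5 × 4.14 × 1.08² = 2.4 mA, giving V_DS = V_DD − I_D R_D = 3.37 − 2.4 × 1.71 = -0.728 V.
But -0.728 V < V_ov = 1.08 V, so the device is actually in triode.
In triode I_D = k_n[V_ov V_DS − ½ V_DS²] and I_D = (V_DD − V_DS)/R_D. Equating: 3.54 V_DS² − 8.617 V_DS + 3.37 = 0, giving V_DS = 0.489 V (the root below V_ov).
I_D = (3.37 − 0.489) / 1.71 = 1.68 mA.

I_D = 1.68 mA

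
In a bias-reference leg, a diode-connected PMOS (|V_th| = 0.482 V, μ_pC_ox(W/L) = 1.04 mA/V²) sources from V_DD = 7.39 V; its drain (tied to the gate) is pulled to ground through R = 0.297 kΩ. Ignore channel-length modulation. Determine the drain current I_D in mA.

I_D = 9.14 mA

With gate tied to drain, V_SG = V_SD ≥ V_SG − |V_th|, so the device is in saturation.
KCL at the drain: ½ k_p (V_SG − |V_th|)² = (V_DD − V_SG)/R.
Let x = V_SG − 0.482. Then 0.154 x² + x − 6.908 = 0, giving x = 4.19 V (positive root), so V_SG = 4.67 V.
I_D = (V_DD − V_SG)/R = (7.39 − 4.67) / 0.297 = 9.14 mA.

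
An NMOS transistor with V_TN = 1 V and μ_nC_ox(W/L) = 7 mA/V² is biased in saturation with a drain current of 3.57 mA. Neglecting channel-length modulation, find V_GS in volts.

In saturation I_D = ½ k_n (V_GS − V_TN)², so V_GS − V_TN = √(2 I_D / k_n) = √(2 × 3.57 / 7) = 1.01 V.
V_GS = 1 + 1.01 = 2.01 V.

V_GS = 2.01 V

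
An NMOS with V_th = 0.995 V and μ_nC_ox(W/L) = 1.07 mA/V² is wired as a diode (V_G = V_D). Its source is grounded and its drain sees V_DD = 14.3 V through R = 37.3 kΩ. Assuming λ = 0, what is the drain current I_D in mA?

I_D = 0.335 mA

With gate tied to drain, V_GS = V_DS ≥ V_GS − V_th, so the device is in saturation.
KCL at the drain: ½ k_n (V_GS − V_th)² = (V_DD − V_GS)/R.
Let x = V_GS − 0.995. Then 20 x² + x − 13.31 = 0, giving x = 0.792 V (positive root), so V_GS = 1.79 V.
I_D = (V_DD − V_GS)/R = (14.3 − 1.79) / 37.3 = 0.335 mA.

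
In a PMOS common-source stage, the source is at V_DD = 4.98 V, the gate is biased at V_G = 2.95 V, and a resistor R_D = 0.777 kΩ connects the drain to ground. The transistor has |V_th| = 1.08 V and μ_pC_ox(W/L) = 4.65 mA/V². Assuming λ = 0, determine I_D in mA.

V_SG = V_DD − V_G = 4.98 − 2.95 = 2.03 V, so V_ov = 2.03 − 1.08 = 0.95 V.
Assume saturation: I_D = ½ k_p V_ov² = 0.5 × 4.65 × 0.95² = 2.1 mA, giving V_SD = V_DD − I_D R_D = 4.98 − 2.1 × 0.777 = 3.35 V.
V_SD = 3.35 V ≥ V_ov = 0.95 V, confirming saturation.

I_D = 2.10 mA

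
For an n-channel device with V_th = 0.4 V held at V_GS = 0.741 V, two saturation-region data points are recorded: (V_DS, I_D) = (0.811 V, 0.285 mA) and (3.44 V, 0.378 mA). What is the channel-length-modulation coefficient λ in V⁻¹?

With V_GS fixed, I_D ∝ (1 + λ V_DS) in saturation, so I_D2/I_D1 = (1 + λ V_DS2)/(1 + λ V_DS1).
0.378/0.285 = 1.326 = (1 + 3.44 λ)/(1 + 0.811 λ).
Solving: λ (I_D1 V_DS2 − I_D2 V_DS1) = I_D2 − I_D1, so λ = (0.378 − 0.285) / (0.285 × 3.44 − 0.378 × 0.811) = 0.093 / 0.674 = 0.138 V⁻¹.

λ = 0.138 V⁻¹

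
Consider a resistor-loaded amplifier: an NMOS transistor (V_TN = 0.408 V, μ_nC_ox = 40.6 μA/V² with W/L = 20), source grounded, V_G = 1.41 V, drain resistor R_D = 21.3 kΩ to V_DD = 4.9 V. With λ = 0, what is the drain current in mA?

V_GS = V_G = 1.41 V, so V_ov = 1.41 − 0.408 = 1 V.
k_n = μ_nC_ox · (W/L) = 0.812 mA/V².
Assume saturation: I_D = ½ k_n V_ov² = 0.5 × 0.812 × 1² = 0.408 mA, giving V_DS = V_DD − I_D R_D = 4.9 − 0.408 × 21.3 = -3.78 V.
But -3.78 V < V_ov = 1 V, so the device is actually in triode.
In triode I_D = k_n[V_ov V_DS − ½ V_DS²] and I_D = (V_DD − V_DS)/R_D. Equating: 8.65 V_DS² − 18.33 V_DS + 4.9 = 0, giving V_DS = 0.314 V (the root below V_ov).
I_D = (4.9 − 0.314) / 21.3 = 0.215 mA.

I_D = 0.215 mA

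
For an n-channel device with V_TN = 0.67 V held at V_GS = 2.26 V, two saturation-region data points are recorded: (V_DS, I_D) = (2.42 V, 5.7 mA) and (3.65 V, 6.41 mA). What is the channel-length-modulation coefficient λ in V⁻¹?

λ = 0.134 V⁻¹

With V_GS fixed, I_D ∝ (1 + λ V_DS) in saturation, so I_D2/I_D1 = (1 + λ V_DS2)/(1 + λ V_DS1).
6.41/5.7 = 1.125 = (1 + 3.65 λ)/(1 + 2.42 λ).
Solving: λ (I_D1 V_DS2 − I_D2 V_DS1) = I_D2 − I_D1, so λ = (6.41 − 5.7) / (5.7 × 3.65 − 6.41 × 2.42) = 0.71 / 5.29 = 0.134 V⁻¹.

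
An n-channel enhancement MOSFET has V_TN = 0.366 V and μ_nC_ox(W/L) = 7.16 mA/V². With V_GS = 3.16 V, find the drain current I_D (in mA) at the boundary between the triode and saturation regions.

I_D = 27.9 mA

At the boundary V_DS = V_ov = V_GS − V_TN = 3.16 − 0.366 = 2.79 V.
I_D = ½ k_n V_ov² = 0.5 × 7.16 × 2.79² = 27.9 mA.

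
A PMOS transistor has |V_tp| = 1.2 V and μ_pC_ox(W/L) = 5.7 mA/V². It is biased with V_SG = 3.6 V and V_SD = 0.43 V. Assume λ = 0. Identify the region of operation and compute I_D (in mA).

V_ov = V_SG − |V_tp| = 3.6 − 1.2 = 2.4 V.
Since V_SD = 0.43 V < V_ov = 2.4 V, the device is in the triode region.
I_D = k_p [V_ov · V_SD − ½ V_SD²] = 5.7 × [2.4 × 0.43 − 0.5 × 0.43²] = 5.36 mA.

Triode; I_D = 5.36 mA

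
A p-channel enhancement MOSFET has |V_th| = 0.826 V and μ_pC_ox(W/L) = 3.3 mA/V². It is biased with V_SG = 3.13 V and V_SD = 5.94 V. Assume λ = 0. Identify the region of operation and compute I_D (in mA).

V_ov = V_SG − |V_th| = 3.13 − 0.826 = 2.3 V.
Since V_SD = 5.94 V ≥ V_ov = 2.3 V, the device is in saturation.
I_D = ½ k_p V_ov² = 0.5 × 3.3 × 2.3² = 8.76 mA.

Saturation; I_D = 8.76 mA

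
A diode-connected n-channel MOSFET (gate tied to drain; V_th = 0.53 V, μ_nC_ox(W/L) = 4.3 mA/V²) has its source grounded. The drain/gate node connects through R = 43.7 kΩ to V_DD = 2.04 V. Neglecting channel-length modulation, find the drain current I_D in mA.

I_D = 0.0318 mA

With gate tied to drain, V_GS = V_DS ≥ V_GS − V_th, so the device is in saturation.
KCL at the drain: ½ k_n (V_GS − V_th)² = (V_DD − V_GS)/R.
Let x = V_GS − 0.53. Then 94 x² + x − 1.51 = 0, giving x = 0.122 V (positive root), so V_GS = 0.652 V.
I_D = (V_DD − V_GS)/R = (2.04 − 0.652) / 43.7 = 0.0318 mA.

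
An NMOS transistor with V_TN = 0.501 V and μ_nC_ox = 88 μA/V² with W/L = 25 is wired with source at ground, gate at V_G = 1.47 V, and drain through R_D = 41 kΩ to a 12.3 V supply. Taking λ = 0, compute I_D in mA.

I_D = 0.296 mA

V_GS = V_G = 1.47 V, so V_ov = 1.47 − 0.501 = 0.969 V.
k_n = μ_nC_ox · (W/L) = 2.2 mA/V².
Assume saturation: I_D = ½ k_n V_ov² = 0.5 × 2.2 × 0.969² = 1.03 mA, giving V_DS = V_DD − I_D R_D = 12.3 − 1.03 × 41 = -30 V.
But -30 V < V_ov = 0.969 V, so the device is actually in triode.
In triode I_D = k_n[V_ov V_DS − ½ V_DS²] and I_D = (V_DD − V_DS)/R_D. Equating: 45.1 V_DS² − 88.4 V_DS + 12.3 = 0, giving V_DS = 0.151 V (the root below V_ov).
I_D = (12.3 − 0.151) / 41 = 0.296 mA.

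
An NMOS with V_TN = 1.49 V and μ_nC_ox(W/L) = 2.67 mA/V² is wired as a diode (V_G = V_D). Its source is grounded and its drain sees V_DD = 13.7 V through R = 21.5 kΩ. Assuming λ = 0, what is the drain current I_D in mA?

I_D = 0.538 mA

With gate tied to drain, V_GS = V_DS ≥ V_GS − V_TN, so the device is in saturation.
KCL at the drain: ½ k_n (V_GS − V_TN)² = (V_DD − V_GS)/R.
Let x = V_GS − 1.49. Then 28.7 x² + x − 12.21 = 0, giving x = 0.635 V (positive root), so V_GS = 2.13 V.
I_D = (V_DD − V_GS)/R = (13.7 − 2.13) / 21.5 = 0.538 mA.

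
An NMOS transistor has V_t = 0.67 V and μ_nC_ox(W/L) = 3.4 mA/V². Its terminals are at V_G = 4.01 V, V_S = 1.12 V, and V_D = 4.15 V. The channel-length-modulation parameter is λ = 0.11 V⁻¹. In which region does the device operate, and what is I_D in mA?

Saturation; I_D = 11.2 mA

V_GS = V_G − V_S = 4.01 − 1.12 = 2.89 V; V_DS = V_D − V_S = 4.15 − 1.12 = 3.03 V.
V_ov = V_GS − V_t = 2.89 − 0.67 = 2.22 V.
Since V_DS = 3.03 V ≥ V_ov = 2.22 V, the device is in saturation.
I_D = ½ k_n V_ov² (1 + λ V_DS) = 0.5 × 3.4 × 2.22² × (1 + 0.11 × 3.03) = 11.2 mA.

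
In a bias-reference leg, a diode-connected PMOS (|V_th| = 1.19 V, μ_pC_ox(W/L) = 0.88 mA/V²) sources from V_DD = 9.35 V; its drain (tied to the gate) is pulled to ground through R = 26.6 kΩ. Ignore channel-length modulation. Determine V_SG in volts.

V_SG = 1.98 V

With gate tied to drain, V_SG = V_SD ≥ V_SG − |V_th|, so the device is in saturation.
KCL at the drain: ½ k_p (V_SG − |V_th|)² = (V_DD − V_SG)/R.
Let x = V_SG − 1.19. Then 11.7 x² + x − 8.16 = 0, giving x = 0.793 V (positive root), so V_SG = 1.98 V.
I_D = (V_DD − V_SG)/R = (9.35 − 1.98) / 26.6 = 0.277 mA.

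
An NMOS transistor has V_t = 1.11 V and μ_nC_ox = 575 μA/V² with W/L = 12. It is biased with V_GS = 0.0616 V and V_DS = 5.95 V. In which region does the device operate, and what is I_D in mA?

Cutoff; I_D = 0 mA

V_GS = 0.0616 V < V_t = 1.11 V, so the transistor is in cutoff.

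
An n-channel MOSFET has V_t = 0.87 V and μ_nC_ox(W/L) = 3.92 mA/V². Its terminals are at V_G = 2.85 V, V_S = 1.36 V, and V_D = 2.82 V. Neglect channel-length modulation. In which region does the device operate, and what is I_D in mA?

V_GS = V_G − V_S = 2.85 − 1.36 = 1.49 V; V_DS = V_D − V_S = 2.82 − 1.36 = 1.46 V.
V_ov = V_GS − V_t = 1.49 − 0.87 = 0.62 V.
Since V_DS = 1.46 V ≥ V_ov = 0.62 V, the device is in saturation.
I_D = ½ k_n V_ov² = 0.5 × 3.92 × 0.62² = 0.753 mA.

Saturation; I_D = 0.753 mA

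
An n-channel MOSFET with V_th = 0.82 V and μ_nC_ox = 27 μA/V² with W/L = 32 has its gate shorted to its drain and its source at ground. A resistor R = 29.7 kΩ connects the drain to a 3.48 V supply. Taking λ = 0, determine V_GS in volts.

With gate tied to drain, V_GS = V_DS ≥ V_GS − V_th, so the device is in saturation.
k_n = μ_nC_ox · (W/L) = 0.864 mA/V².
KCL at the drain: ½ k_n (V_GS − V_th)² = (V_DD − V_GS)/R.
Let x = V_GS − 0.82. Then 12.8 x² + x − 2.66 = 0, giving x = 0.418 V (positive root), so V_GS = 1.24 V.
I_D = (V_DD − V_GS)/R = (3.48 − 1.24) / 29.7 = 0.0755 mA.

V_GS = 1.24 V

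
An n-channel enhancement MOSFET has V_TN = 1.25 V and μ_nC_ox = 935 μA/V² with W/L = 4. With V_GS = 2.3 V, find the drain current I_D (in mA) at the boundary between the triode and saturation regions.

At the boundary V_DS = V_ov = V_GS − V_TN = 2.3 − 1.25 = 1.05 V.
k_n = μ_nC_ox · (W/L) = 3.74 mA/V².
I_D = ½ k_n V_ov² = 0.5 × 3.74 × 1.05² = 2.06 mA.

I_D = 2.06 mA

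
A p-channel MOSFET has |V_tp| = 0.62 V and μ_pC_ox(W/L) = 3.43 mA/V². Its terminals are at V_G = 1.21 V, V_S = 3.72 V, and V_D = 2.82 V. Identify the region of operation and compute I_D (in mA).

V_SG = V_S − V_G = 3.72 − 1.21 = 2.51 V; V_SD = V_S − V_D = 3.72 − 2.82 = 0.9 V.
V_ov = V_SG − |V_tp| = 2.51 − 0.62 = 1.89 V.
Since V_SD = 0.9 V < V_ov = 1.89 V, the device is in the triode region.
I_D = k_p [V_ov · V_SD − ½ V_SD²] = 3.43 × [1.89 × 0.9 − 0.5 × 0.9²] = 4.45 mA.

Triode; I_D = 4.45 mA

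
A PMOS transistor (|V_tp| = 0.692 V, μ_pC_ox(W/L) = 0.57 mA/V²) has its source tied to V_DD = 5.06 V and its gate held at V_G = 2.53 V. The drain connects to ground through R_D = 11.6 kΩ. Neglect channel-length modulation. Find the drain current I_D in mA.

I_D = 0.399 mA

V_SG = V_DD − V_G = 5.06 − 2.53 = 2.53 V, so V_ov = 2.53 − 0.692 = 1.84 V.
Assume saturation: I_D = ½ k_p V_ov² = 0.5 × 0.57 × 1.84² = 0.963 mA, giving V_SD = V_DD − I_D R_D = 5.06 − 0.963 × 11.6 = -6.11 V.
But -6.11 V < V_ov = 1.84 V, so the device is actually in triode.
In triode I_D = k_p[V_ov V_SD − ½ V_SD²] and I_D = (V_DD − V_SD)/R_D. Equating: 3.31 V_SD² − 13.15 V_SD + 5.06 = 0, giving V_SD = 0.432 V (the root below V_ov).
I_D = (5.06 − 0.432) / 11.6 = 0.399 mA.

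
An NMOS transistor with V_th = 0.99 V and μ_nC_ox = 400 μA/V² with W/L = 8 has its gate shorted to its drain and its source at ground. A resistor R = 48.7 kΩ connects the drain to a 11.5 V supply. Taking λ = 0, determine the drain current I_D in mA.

I_D = 0.208 mA

With gate tied to drain, V_GS = V_DS ≥ V_GS − V_th, so the device is in saturation.
k_n = μ_nC_ox · (W/L) = 3.2 mA/V².
KCL at the drain: ½ k_n (V_GS − V_th)² = (V_DD − V_GS)/R.
Let x = V_GS − 0.99. Then 77.9 x² + x − 10.51 = 0, giving x = 0.361 V (positive root), so V_GS = 1.35 V.
I_D = (V_DD − V_GS)/R = (11.5 − 1.35) / 48.7 = 0.208 mA.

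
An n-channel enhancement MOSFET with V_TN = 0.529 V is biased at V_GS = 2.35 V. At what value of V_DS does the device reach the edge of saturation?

V_DS,sat = 1.82 V

The boundary between triode and saturation is V_DS = V_GS − V_TN = V_ov.
V_ov = 2.35 − 0.529 = 1.82 V.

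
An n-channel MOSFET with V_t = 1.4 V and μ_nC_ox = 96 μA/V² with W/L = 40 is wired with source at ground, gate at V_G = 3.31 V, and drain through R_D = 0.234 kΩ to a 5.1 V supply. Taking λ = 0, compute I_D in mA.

V_GS = V_G = 3.31 V, so V_ov = 3.31 − 1.4 = 1.91 V.
k_n = μ_nC_ox · (W/L) = 3.84 mA/V².
Assume saturation: I_D = ½ k_n V_ov² = 0.5 × 3.84 × 1.91² = 7 mA, giving V_DS = V_DD − I_D R_D = 5.1 − 7 × 0.234 = 3.46 V.
V_DS = 3.46 V ≥ V_ov = 1.91 V, confirming saturation.

I_D = 7.00 mA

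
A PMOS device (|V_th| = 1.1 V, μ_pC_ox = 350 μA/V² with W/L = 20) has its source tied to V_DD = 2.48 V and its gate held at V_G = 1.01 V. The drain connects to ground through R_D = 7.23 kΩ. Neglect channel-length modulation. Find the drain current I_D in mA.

V_SG = V_DD − V_G = 2.48 − 1.01 = 1.47 V, so V_ov = 1.47 − 1.1 = 0.37 V.
k_p = μ_pC_ox · (W/L) = 7 mA/V².
Assume saturation: I_D = ½ k_p V_ov² = 0.5 × 7 × 0.37² = 0.479 mA, giving V_SD = V_DD − I_D R_D = 2.48 − 0.479 × 7.23 = -0.984 V.
But -0.984 V < V_ov = 0.37 V, so the device is actually in triode.
In triode I_D = k_p[V_ov V_SD − ½ V_SD²] and I_D = (V_DD − V_SD)/R_D. Equating: 25.3 V_SD² − 19.73 V_SD + 2.48 = 0, giving V_SD = 0.158 V (the root below V_ov).
I_D = (2.48 − 0.158) / 7.23 = 0.321 mA.

I_D = 0.321 mA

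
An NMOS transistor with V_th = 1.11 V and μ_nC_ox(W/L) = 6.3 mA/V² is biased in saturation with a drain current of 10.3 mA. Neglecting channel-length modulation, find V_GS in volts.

In saturation I_D = ½ k_n (V_GS − V_th)², so V_GS − V_th = √(2 I_D / k_n) = √(2 × 10.3 / 6.3) = 1.81 V.
V_GS = 1.11 + 1.81 = 2.92 V.

V_GS = 2.92 V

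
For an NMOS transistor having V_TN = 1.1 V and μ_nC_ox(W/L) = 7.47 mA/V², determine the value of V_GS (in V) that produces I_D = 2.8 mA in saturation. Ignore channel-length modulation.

V_GS = 1.97 V

In saturation I_D = ½ k_n (V_GS − V_TN)², so V_GS − V_TN = √(2 I_D / k_n) = √(2 × 2.8 / 7.47) = 0.866 V.
V_GS = 1.1 + 0.866 = 1.97 V.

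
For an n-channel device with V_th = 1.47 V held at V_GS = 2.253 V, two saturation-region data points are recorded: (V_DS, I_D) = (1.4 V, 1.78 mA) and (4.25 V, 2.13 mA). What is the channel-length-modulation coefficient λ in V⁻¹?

λ = 0.0764 V⁻¹

With V_GS fixed, I_D ∝ (1 + λ V_DS) in saturation, so I_D2/I_D1 = (1 + λ V_DS2)/(1 + λ V_DS1).
2.13/1.78 = 1.197 = (1 + 4.25 λ)/(1 + 1.4 λ).
Solving: λ (I_D1 V_DS2 − I_D2 V_DS1) = I_D2 − I_D1, so λ = (2.13 − 1.78) / (1.78 × 4.25 − 2.13 × 1.4) = 0.35 / 4.58 = 0.0764 V⁻¹.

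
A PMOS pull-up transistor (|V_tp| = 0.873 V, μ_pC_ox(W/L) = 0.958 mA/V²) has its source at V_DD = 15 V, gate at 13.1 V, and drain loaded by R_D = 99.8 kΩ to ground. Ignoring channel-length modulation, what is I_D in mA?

I_D = 0.149 mA

V_SG = V_DD − V_G = 15 − 13.1 = 1.9 V, so V_ov = 1.9 − 0.873 = 1.03 V.
Assume saturation: I_D = ½ k_p V_ov² = 0.5 × 0.958 × 1.03² = 0.505 mA, giving V_SD = V_DD − I_D R_D = 15 − 0.505 × 99.8 = -35.4 V.
But -35.4 V < V_ov = 1.03 V, so the device is actually in triode.
In triode I_D = k_p[V_ov V_SD − ½ V_SD²] and I_D = (V_DD − V_SD)/R_D. Equating: 47.8 V_SD² − 99.19 V_SD + 15 = 0, giving V_SD = 0.164 V (the root below V_ov).
I_D = (15 − 0.164) / 99.8 = 0.149 mA.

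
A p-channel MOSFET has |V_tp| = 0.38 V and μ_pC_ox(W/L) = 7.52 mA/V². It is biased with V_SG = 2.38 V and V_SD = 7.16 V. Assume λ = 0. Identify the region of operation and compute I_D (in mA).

V_ov = V_SG − |V_tp| = 2.38 − 0.38 = 2 V.
Since V_SD = 7.16 V ≥ V_ov = 2 V, the device is in saturation.
I_D = ½ k_p V_ov² = 0.5 × 7.52 × 2² = 15 mA.

Saturation; I_D = 15.0 mA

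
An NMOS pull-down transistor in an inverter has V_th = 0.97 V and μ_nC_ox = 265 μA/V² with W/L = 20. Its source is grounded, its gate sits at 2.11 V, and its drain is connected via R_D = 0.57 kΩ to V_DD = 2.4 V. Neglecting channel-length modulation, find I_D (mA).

I_D = 2.96 mA

V_GS = V_G = 2.11 V, so V_ov = 2.11 − 0.97 = 1.14 V.
k_n = μ_nC_ox · (W/L) = 5.3 mA/V².
Assume saturation: I_D = ½ k_n V_ov² = 0.5 × 5.3 × 1.14² = 3.44 mA, giving V_DS = V_DD − I_D R_D = 2.4 − 3.44 × 0.57 = 0.437 V.
But 0.437 V < V_ov = 1.14 V, so the device is actually in triode.
In triode I_D = k_n[V_ov V_DS − ½ V_DS²] and I_D = (V_DD − V_DS)/R_D. Equating: 1.51 V_DS² − 4.444 V_DS + 2.4 = 0, giving V_DS = 0.713 V (the root below V_ov).
I_D = (2.4 − 0.713) / 0.57 = 2.96 mA.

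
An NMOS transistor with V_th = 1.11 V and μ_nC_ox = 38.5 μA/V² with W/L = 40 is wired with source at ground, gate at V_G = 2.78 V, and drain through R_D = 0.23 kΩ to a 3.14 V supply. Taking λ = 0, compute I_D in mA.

I_D = 2.15 mA

V_GS = V_G = 2.78 V, so V_ov = 2.78 − 1.11 = 1.67 V.
k_n = μ_nC_ox · (W/L) = 1.54 mA/V².
Assume saturation: I_D = ½ k_n V_ov² = 0.5 × 1.54 × 1.67² = 2.15 mA, giving V_DS = V_DD − I_D R_D = 3.14 − 2.15 × 0.23 = 2.65 V.
V_DS = 2.65 V ≥ V_ov = 1.67 V, confirming saturation.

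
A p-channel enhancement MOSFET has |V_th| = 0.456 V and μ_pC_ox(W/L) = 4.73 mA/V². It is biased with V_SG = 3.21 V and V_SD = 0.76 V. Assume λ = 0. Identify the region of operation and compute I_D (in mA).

Triode; I_D = 8.53 mA

V_ov = V_SG − |V_th| = 3.21 − 0.456 = 2.75 V.
Since V_SD = 0.76 V < V_ov = 2.75 V, the device is in the triode region.
I_D = k_p [V_ov · V_SD − ½ V_SD²] = 4.73 × [2.75 × 0.76 − 0.5 × 0.76²] = 8.53 mA.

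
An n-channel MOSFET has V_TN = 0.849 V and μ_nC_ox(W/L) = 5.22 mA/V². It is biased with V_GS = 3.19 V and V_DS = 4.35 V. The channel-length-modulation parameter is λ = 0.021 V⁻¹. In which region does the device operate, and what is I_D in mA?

Saturation; I_D = 15.6 mA

V_ov = V_GS − V_TN = 3.19 − 0.849 = 2.34 V.
Since V_DS = 4.35 V ≥ V_ov = 2.34 V, the device is in saturation.
I_D = ½ k_n V_ov² (1 + λ V_DS) = 0.5 × 5.22 × 2.34² × (1 + 0.021 × 4.35) = 15.6 mA.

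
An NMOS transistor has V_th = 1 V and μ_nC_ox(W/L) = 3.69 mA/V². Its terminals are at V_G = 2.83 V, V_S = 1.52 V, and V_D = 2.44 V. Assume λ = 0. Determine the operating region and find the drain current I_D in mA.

Saturation; I_D = 0.177 mA

V_GS = V_G − V_S = 2.83 − 1.52 = 1.31 V; V_DS = V_D − V_S = 2.44 − 1.52 = 0.92 V.
V_ov = V_GS − V_th = 1.31 − 1 = 0.31 V.
Since V_DS = 0.92 V ≥ V_ov = 0.31 V, the device is in saturation.
I_D = ½ k_n V_ov² = 0.5 × 3.69 × 0.31² = 0.177 mA.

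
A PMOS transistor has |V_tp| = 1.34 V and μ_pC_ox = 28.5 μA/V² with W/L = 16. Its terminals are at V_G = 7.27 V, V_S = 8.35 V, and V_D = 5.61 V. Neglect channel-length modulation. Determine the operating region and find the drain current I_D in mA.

V_SG = V_S − V_G = 8.35 − 7.27 = 1.08 V; V_SD = V_S − V_D = 8.35 − 5.61 = 2.74 V.
V_SG = 1.08 V < |V_tp| = 1.34 V, so the transistor is in cutoff.

Cutoff; I_D = 0 mA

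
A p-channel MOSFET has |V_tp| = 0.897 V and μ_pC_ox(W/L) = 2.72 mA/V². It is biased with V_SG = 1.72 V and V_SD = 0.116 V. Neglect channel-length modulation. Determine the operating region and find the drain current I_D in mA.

Triode; I_D = 0.241 mA

V_ov = V_SG − |V_tp| = 1.72 − 0.897 = 0.823 V.
Since V_SD = 0.116 V < V_ov = 0.823 V, the device is in the triode region.
I_D = k_p [V_ov · V_SD − ½ V_SD²] = 2.72 × [0.823 × 0.116 − 0.5 × 0.116²] = 0.241 mA.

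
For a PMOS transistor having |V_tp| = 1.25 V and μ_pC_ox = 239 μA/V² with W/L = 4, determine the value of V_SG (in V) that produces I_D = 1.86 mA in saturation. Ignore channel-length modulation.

V_SG = 3.22 V

k_p = μ_pC_ox · (W/L) = 0.956 mA/V².
In saturation I_D = ½ k_p (V_SG − |V_tp|)², so V_SG − |V_tp| = √(2 I_D / k_p) = √(2 × 1.86 / 0.956) = 1.97 V.
V_SG = 1.25 + 1.97 = 3.22 V.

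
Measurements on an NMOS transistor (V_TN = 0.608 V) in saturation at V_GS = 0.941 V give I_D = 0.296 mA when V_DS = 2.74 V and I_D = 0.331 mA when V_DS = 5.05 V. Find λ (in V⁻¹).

With V_GS fixed, I_D ∝ (1 + λ V_DS) in saturation, so I_D2/I_D1 = (1 + λ V_DS2)/(1 + λ V_DS1).
0.331/0.296 = 1.118 = (1 + 5.05 λ)/(1 + 2.74 λ).
Solving: λ (I_D1 V_DS2 − I_D2 V_DS1) = I_D2 − I_D1, so λ = (0.331 − 0.296) / (0.296 × 5.05 − 0.331 × 2.74) = 0.035 / 0.588 = 0.0595 V⁻¹.

λ = 0.0595 V⁻¹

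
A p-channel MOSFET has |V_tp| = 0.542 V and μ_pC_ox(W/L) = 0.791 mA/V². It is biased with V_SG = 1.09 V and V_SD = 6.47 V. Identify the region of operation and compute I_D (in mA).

V_ov = V_SG − |V_tp| = 1.09 − 0.542 = 0.548 V.
Since V_SD = 6.47 V ≥ V_ov = 0.548 V, the device is in saturation.
I_D = ½ k_p V_ov² = 0.5 × 0.791 × 0.548² = 0.119 mA.

Saturation; I_D = 0.119 mA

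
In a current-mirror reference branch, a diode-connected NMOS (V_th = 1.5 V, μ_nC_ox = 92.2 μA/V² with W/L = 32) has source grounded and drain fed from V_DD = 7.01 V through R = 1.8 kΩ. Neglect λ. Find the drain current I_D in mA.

With gate tied to drain, V_GS = V_DS ≥ V_GS − V_th, so the device is in saturation.
k_n = μ_nC_ox · (W/L) = 2.95 mA/V².
KCL at the drain: ½ k_n (V_GS − V_th)² = (V_DD − V_GS)/R.
Let x = V_GS − 1.5. Then 2.66 x² + x − 5.51 = 0, giving x = 1.26 V (positive root), so V_GS = 2.76 V.
I_D = (V_DD − V_GS)/R = (7.01 − 2.76) / 1.8 = 2.36 mA.

I_D = 2.36 mA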